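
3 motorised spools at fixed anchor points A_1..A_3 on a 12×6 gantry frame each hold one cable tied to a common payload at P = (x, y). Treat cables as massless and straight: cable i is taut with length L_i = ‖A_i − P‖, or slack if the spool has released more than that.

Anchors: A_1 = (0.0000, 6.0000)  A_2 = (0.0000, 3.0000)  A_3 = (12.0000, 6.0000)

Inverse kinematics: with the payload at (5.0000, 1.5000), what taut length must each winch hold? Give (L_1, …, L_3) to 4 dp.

cable 1: Δx=-5.0000, Δy=4.5000; L_1 = √(Δx²+Δy²) = 6.7268
cable 2: Δx=-5.0000, Δy=1.5000; L_2 = √(Δx²+Δy²) = 5.2202
cable 3: Δx=7.0000, Δy=4.5000; L_3 = √(Δx²+Δy²) = 8.3217

(6.7268, 5.2202, 8.3217)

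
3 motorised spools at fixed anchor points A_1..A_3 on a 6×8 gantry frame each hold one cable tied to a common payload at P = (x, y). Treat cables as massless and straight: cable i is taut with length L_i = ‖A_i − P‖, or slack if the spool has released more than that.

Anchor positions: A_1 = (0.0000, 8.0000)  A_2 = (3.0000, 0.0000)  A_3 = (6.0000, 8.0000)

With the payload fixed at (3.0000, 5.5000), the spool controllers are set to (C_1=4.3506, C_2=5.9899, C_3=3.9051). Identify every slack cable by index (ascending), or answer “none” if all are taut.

cable 1: √((-3.0000)²+(2.5000)²)=3.9051, C_1=4.3506: slack
cable 2: √((0.0000)²+(-5.5000)²)=5.5000, C_2=5.9899: slack
cable 3: √((3.0000)²+(2.5000)²)=3.9051, C_3=3.9051: taut

1, 2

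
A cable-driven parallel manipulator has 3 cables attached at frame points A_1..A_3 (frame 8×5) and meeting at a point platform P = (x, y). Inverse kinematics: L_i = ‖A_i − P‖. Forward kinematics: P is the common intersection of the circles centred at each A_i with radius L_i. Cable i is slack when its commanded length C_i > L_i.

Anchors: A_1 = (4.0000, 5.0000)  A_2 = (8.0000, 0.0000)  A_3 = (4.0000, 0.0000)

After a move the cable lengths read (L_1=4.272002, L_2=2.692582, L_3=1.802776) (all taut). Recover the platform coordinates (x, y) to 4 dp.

expand ‖A_i−P‖²=L_i² and subtract eq 1 (q_i ≔ ‖A_i‖²−L_i²)
q_1 = 16.0000+25.0000−18.2500 = 22.7500
eq1−eq2 → [-8.0000  10.0000]·P = -34.0000
eq1−eq3 → [0.0000  10.0000]·P = 10.0000
2×2 solve → P = (5.5000, 1.0000)

(5.5000, 1.0000)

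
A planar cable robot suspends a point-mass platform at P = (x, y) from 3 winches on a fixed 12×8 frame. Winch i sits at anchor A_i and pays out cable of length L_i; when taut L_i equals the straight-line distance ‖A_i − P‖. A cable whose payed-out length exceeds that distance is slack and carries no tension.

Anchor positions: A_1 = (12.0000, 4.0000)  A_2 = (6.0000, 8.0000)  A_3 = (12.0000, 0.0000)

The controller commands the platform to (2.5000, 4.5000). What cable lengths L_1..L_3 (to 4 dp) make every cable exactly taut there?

(9.5131, 4.9497, 10.5119)

cable 1: Δx=9.5000, Δy=-0.5000; L_1 = √(Δx²+Δy²) = 9.5131
cable 2: Δx=3.5000, Δy=3.5000; L_2 = √(Δx²+Δy²) = 4.9497
cable 3: Δx=9.5000, Δy=-4.5000; L_3 = √(Δx²+Δy²) = 10.5119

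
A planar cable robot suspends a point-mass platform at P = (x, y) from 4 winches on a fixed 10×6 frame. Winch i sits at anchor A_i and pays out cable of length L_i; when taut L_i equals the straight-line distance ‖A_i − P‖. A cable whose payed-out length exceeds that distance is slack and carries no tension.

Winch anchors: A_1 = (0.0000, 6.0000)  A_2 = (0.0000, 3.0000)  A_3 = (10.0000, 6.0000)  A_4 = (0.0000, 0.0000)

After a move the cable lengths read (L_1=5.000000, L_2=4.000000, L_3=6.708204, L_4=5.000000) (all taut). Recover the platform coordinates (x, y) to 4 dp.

expand ‖A_i−P‖²=L_i² and subtract eq 1 (q_i ≔ ‖A_i‖²−L_i²)
q_1 = 0.0000+36.0000−25.0000 = 11.0000
eq1−eq2 → [0.0000  6.0000]·P = 18.0000
eq1−eq3 → [-20.0000  0.0000]·P = -80.0000
eq1−eq4 → [0.0000  12.0000]·P = 36.0000
2×2 solve → P = (4.0000, 3.0000)
check cable 4: ‖A_4−P‖² = 25.0000 ≈ L_4² = 25.0000 ✓

(4.0000, 3.0000)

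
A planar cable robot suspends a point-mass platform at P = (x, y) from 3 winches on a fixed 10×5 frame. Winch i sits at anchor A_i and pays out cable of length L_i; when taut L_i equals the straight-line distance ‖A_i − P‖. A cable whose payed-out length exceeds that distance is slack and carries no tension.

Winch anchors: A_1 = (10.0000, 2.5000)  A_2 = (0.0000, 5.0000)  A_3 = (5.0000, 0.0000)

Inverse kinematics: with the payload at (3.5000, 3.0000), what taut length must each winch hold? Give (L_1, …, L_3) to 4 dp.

(6.5192, 4.0311, 3.3541)

L_1 = √((10.0000−3.5000)² + (2.5000−3.0000)²) = 6.5192
L_2 = √((0.0000−3.5000)² + (5.0000−3.0000)²) = 4.0311
L_3 = √((5.0000−3.5000)² + (0.0000−3.0000)²) = 3.3541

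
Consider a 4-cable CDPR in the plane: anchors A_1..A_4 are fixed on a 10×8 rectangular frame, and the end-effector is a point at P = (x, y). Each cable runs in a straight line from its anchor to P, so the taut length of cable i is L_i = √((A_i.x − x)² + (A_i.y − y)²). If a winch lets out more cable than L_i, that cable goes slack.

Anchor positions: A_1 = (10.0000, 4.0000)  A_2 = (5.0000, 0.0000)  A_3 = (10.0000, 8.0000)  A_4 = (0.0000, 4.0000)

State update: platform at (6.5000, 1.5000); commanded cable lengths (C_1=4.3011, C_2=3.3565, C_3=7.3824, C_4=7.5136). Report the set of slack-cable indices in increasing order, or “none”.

2, 4

cable 1: √((3.5000)²+(2.5000)²)=4.3012, C_1=4.3011: taut
cable 2: √((-1.5000)²+(-1.5000)²)=2.1213, C_2=3.3565: slack
cable 3: √((3.5000)²+(6.5000)²)=7.3824, C_3=7.3824: taut
cable 4: √((-6.5000)²+(2.5000)²)=6.9642, C_4=7.5136: slack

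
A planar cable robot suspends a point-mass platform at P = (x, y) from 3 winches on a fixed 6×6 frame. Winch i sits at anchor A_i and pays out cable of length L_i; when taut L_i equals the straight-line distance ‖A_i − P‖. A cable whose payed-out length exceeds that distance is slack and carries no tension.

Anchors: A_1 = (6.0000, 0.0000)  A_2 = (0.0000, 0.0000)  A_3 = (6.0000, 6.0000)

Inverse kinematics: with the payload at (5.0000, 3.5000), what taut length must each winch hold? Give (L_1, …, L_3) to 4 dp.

cable 1: Δx=1.0000, Δy=-3.5000; L_1 = √(Δx²+Δy²) = 3.6401
cable 2: Δx=-5.0000, Δy=-3.5000; L_2 = √(Δx²+Δy²) = 6.1033
cable 3: Δx=1.0000, Δy=2.5000; L_3 = √(Δx²+Δy²) = 2.6926

(3.6401, 6.1033, 2.6926)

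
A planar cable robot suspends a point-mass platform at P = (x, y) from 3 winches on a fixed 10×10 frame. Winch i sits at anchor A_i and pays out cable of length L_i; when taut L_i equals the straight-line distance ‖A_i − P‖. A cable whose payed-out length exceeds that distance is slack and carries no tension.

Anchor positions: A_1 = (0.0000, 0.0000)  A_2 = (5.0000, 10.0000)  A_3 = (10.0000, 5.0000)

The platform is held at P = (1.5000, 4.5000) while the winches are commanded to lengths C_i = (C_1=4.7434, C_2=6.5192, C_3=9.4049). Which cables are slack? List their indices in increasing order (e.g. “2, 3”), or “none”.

cable 1: √((-1.5000)²+(-4.5000)²)=4.7434, C_1=4.7434: taut
cable 2: √((3.5000)²+(5.5000)²)=6.5192, C_2=6.5192: taut
cable 3: √((8.5000)²+(0.5000)²)=8.5147, C_3=9.4049: slack

3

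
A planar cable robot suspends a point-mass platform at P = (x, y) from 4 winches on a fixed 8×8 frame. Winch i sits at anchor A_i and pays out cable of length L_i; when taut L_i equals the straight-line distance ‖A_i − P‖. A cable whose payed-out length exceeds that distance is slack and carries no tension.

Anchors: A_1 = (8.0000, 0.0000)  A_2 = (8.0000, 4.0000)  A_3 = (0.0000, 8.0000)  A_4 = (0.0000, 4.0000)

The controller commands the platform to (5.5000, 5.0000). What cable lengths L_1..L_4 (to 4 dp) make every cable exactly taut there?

(5.5902, 2.6926, 6.2650, 5.5902)

L_1 = √((8.0000−5.5000)² + (0.0000−5.0000)²) = 5.5902
L_2 = √((8.0000−5.5000)² + (4.0000−5.0000)²) = 2.6926
L_3 = √((0.0000−5.5000)² + (8.0000−5.0000)²) = 6.2650
L_4 = √((0.0000−5.5000)² + (4.0000−5.0000)²) = 5.5902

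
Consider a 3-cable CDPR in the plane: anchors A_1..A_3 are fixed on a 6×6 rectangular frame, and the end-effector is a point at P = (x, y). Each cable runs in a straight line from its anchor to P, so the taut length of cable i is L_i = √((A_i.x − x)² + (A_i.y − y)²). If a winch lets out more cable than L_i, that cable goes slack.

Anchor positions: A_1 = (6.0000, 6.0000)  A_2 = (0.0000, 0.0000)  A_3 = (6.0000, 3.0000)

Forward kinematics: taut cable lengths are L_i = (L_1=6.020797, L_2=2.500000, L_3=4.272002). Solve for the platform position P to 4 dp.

(2.0000, 1.5000)

expand ‖A_i−P‖²=L_i² and subtract eq 1 (q_i ≔ ‖A_i‖²−L_i²)
q_1 = 36.0000+36.0000−36.2500 = 35.7500
eq1−eq2 → [12.0000  12.0000]·P = 42.0000
eq1−eq3 → [0.0000  6.0000]·P = 9.0000
2×2 solve → P = (2.0000, 1.5000)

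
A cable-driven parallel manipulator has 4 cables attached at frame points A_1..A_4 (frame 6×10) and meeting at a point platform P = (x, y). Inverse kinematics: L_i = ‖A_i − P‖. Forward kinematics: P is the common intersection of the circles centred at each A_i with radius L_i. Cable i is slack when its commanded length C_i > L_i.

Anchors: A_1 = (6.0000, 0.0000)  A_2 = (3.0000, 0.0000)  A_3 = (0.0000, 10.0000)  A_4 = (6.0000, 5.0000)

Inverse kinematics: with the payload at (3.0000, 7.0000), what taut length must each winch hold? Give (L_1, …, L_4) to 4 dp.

L_1 = √((6.0000−3.0000)² + (0.0000−7.0000)²) = 7.6158
L_2 = √((3.0000−3.0000)² + (0.0000−7.0000)²) = 7.0000
L_3 = √((0.0000−3.0000)² + (10.0000−7.0000)²) = 4.2426
L_4 = √((6.0000−3.0000)² + (5.0000−7.0000)²) = 3.6056

(7.6158, 7.0000, 4.2426, 3.6056)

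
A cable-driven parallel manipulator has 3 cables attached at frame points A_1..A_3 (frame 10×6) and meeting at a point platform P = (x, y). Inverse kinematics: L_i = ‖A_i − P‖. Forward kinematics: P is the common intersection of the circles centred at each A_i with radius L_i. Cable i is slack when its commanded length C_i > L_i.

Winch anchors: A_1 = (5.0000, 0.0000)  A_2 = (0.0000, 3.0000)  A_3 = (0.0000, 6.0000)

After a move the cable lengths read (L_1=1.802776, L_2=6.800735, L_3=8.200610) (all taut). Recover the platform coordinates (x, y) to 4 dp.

circle eqns → linear via eq_j − eq_1; set k_j = A_j·A_j − L_j²
k_1 = 25.0000+0.0000−3.2500 = 21.7500
10.0000·x − 6.0000·y = k_1−k_2 = 59.0000
10.0000·x − 12.0000·y = k_1−k_3 = 53.0000
solve first two rows → x=6.5000, y=1.0000

(6.5000, 1.0000)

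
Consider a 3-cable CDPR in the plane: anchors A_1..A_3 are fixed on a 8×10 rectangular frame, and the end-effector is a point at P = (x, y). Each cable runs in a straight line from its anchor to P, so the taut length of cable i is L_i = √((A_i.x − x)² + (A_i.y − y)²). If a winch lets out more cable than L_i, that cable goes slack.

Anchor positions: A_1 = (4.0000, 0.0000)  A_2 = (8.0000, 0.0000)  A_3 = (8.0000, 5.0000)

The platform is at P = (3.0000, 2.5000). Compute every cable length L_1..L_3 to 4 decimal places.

L_1: Δ = A_1−P = (1.0000, -2.5000) → ‖Δ‖ = √7.2500 = 2.6926
L_2: Δ = A_2−P = (5.0000, -2.5000) → ‖Δ‖ = √31.2500 = 5.5902
L_3: Δ = A_3−P = (5.0000, 2.5000) → ‖Δ‖ = √31.2500 = 5.5902

(2.6926, 5.5902, 5.5902)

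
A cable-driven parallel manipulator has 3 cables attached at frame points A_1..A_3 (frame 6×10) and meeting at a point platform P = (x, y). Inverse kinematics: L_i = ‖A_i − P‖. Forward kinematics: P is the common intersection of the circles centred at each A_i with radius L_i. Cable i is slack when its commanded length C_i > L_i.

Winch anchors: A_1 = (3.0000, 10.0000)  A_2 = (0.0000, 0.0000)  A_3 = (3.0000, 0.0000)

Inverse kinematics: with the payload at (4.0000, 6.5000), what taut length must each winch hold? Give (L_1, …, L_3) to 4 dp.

(3.6401, 7.6322, 6.5765)

L_1: Δ = A_1−P = (-1.0000, 3.5000) → ‖Δ‖ = √13.2500 = 3.6401
L_2: Δ = A_2−P = (-4.0000, -6.5000) → ‖Δ‖ = √58.2500 = 7.6322
L_3: Δ = A_3−P = (-1.0000, -6.5000) → ‖Δ‖ = √43.2500 = 6.5765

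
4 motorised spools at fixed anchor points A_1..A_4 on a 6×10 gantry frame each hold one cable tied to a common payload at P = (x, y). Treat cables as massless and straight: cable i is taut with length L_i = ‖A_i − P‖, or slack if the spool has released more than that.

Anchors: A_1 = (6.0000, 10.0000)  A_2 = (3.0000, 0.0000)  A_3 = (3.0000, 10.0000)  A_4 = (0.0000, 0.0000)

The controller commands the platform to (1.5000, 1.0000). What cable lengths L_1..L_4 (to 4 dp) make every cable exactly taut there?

(10.0623, 1.8028, 9.1241, 1.8028)

L_1 = √((6.0000−1.5000)² + (10.0000−1.0000)²) = 10.0623
L_2 = √((3.0000−1.5000)² + (0.0000−1.0000)²) = 1.8028
L_3 = √((3.0000−1.5000)² + (10.0000−1.0000)²) = 9.1241
L_4 = √((0.0000−1.5000)² + (0.0000−1.0000)²) = 1.8028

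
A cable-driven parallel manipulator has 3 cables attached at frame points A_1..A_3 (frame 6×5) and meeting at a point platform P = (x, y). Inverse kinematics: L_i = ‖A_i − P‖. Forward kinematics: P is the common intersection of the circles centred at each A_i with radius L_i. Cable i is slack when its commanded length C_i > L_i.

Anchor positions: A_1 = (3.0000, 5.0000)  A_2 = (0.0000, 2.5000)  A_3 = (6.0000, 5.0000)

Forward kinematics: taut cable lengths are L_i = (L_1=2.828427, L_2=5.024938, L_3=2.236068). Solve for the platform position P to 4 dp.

(5.0000, 3.0000)

circle eqns → linear via eq_j − eq_1; set c_j = A_j·A_j − L_j²
c_1 = 9.0000+25.0000−8.0000 = 26.0000
6.0000·x + 5.0000·y = c_1−c_2 = 45.0000
-6.0000·x + 0.0000·y = c_1−c_3 = -30.0000
solve first two rows → x=5.0000, y=3.0000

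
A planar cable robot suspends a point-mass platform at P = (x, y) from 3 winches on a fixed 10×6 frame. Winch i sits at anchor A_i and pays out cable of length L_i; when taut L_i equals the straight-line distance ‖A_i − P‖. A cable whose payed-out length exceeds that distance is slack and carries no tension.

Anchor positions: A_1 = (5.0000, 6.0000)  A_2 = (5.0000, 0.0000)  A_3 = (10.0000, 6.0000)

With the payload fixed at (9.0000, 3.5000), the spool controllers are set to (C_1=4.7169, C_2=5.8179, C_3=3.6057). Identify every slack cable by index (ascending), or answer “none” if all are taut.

cable 1: √((-4.0000)²+(2.5000)²)=4.7170, C_1=4.7169: taut
cable 2: √((-4.0000)²+(-3.5000)²)=5.3151, C_2=5.8179: slack
cable 3: √((1.0000)²+(2.5000)²)=2.6926, C_3=3.6057: slack

2, 3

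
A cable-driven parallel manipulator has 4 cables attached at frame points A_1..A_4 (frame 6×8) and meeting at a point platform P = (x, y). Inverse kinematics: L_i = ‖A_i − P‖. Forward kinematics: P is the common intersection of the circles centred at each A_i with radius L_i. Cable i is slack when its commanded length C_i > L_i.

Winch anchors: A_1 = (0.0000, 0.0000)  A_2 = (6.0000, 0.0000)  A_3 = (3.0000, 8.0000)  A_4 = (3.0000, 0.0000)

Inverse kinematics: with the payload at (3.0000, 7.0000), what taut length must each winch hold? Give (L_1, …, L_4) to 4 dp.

(7.6158, 7.6158, 1.0000, 7.0000)

L_1 = √((0.0000−3.0000)² + (0.0000−7.0000)²) = 7.6158
L_2 = √((6.0000−3.0000)² + (0.0000−7.0000)²) = 7.6158
L_3 = √((3.0000−3.0000)² + (8.0000−7.0000)²) = 1.0000
L_4 = √((3.0000−3.0000)² + (0.0000−7.0000)²) = 7.0000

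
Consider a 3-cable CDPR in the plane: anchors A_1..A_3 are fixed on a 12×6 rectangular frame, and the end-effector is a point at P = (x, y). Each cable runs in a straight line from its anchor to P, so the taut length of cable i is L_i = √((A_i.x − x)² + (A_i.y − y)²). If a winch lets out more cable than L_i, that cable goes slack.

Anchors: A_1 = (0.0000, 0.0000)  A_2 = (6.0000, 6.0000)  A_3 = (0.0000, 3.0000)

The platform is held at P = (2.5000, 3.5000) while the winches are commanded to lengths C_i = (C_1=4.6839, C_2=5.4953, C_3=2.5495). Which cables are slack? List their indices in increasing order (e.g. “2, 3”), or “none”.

1, 2

i=1: geometric 4.3012 vs commanded 4.6839 ⇒ slack
i=2: geometric 4.3012 vs commanded 5.4953 ⇒ slack
i=3: geometric 2.5495 vs commanded 2.5495 ⇒ taut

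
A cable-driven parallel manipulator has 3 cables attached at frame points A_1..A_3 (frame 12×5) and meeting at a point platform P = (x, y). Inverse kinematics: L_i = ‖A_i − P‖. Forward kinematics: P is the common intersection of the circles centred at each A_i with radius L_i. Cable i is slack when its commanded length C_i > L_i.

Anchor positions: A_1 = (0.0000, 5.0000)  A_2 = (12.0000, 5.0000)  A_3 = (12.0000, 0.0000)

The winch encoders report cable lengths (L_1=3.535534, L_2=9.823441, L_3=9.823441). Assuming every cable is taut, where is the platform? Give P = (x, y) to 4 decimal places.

each cable: (A_i−P)·(A_i−P) = L_i²; let k_i = ‖A_i‖²−L_i²
k_1 = 0.0000+25.0000−12.5000 = 12.5000
row 1: -24.0000x + 0.0000y = -60.0000  (k_2=72.5000)
row 2: -24.0000x + 10.0000y = -35.0000  (k_3=47.5000)
Cramer on rows 1–2 → x = 2.5000, y = 2.5000

(2.5000, 2.5000)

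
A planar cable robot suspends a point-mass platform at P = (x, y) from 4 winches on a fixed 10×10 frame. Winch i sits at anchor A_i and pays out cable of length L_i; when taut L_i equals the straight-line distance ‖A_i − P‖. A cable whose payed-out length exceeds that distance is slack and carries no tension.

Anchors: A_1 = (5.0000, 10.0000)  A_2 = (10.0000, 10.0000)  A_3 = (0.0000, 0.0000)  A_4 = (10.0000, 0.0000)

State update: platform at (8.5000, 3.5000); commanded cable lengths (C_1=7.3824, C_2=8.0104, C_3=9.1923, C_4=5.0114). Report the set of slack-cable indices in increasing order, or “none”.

cable 1: L_1 = ‖A_1−P‖ = 7.3824;  C_1 = 7.3824 → taut
cable 2: L_2 = ‖A_2−P‖ = 6.6708;  C_2 = 8.0104 → slack
cable 3: L_3 = ‖A_3−P‖ = 9.1924;  C_3 = 9.1923 → taut
cable 4: L_4 = ‖A_4−P‖ = 3.8079;  C_4 = 5.0114 → slack

2, 4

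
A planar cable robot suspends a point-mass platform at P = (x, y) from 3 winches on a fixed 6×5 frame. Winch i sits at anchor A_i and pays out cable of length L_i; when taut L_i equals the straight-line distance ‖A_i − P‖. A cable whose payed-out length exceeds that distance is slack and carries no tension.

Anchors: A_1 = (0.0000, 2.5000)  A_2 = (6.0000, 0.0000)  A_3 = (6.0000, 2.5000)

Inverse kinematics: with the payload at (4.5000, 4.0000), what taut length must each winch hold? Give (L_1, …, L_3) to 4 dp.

L_1: Δ = A_1−P = (-4.5000, -1.5000) → ‖Δ‖ = √22.5000 = 4.7434
L_2: Δ = A_2−P = (1.5000, -4.0000) → ‖Δ‖ = √18.2500 = 4.2720
L_3: Δ = A_3−P = (1.5000, -1.5000) → ‖Δ‖ = √4.5000 = 2.1213

(4.7434, 4.2720, 2.1213)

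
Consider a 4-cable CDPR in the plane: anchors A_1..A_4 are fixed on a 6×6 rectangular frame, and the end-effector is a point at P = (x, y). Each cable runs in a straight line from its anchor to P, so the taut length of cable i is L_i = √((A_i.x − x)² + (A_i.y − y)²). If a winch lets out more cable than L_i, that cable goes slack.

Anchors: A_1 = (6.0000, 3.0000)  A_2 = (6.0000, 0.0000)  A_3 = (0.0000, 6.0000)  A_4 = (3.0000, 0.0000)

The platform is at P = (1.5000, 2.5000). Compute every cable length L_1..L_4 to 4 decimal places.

(4.5277, 5.1478, 3.8079, 2.9155)

L_1 = √((6.0000−1.5000)² + (3.0000−2.5000)²) = 4.5277
L_2 = √((6.0000−1.5000)² + (0.0000−2.5000)²) = 5.1478
L_3 = √((0.0000−1.5000)² + (6.0000−2.5000)²) = 3.8079
L_4 = √((3.0000−1.5000)² + (0.0000−2.5000)²) = 2.9155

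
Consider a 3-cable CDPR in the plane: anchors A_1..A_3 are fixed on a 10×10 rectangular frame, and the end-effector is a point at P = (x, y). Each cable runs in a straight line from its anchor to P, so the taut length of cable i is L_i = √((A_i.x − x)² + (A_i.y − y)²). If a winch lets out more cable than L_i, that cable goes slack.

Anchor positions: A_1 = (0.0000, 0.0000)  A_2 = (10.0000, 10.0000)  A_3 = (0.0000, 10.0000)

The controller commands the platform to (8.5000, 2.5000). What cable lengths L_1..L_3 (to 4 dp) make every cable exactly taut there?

(8.8600, 7.6485, 11.3358)

L_1 = √((0.0000−8.5000)² + (0.0000−2.5000)²) = 8.8600
L_2 = √((10.0000−8.5000)² + (10.0000−2.5000)²) = 7.6485
L_3 = √((0.0000−8.5000)² + (10.0000−2.5000)²) = 11.3358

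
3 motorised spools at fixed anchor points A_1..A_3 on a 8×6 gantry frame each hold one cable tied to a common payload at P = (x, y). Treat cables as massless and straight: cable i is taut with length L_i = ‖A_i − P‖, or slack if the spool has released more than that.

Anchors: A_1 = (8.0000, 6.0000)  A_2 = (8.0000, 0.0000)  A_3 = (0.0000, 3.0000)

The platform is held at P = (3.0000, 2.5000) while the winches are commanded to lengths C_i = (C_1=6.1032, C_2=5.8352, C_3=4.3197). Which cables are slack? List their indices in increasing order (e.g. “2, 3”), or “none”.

2, 3

i=1: geometric 6.1033 vs commanded 6.1032 ⇒ taut
i=2: geometric 5.5902 vs commanded 5.8352 ⇒ slack
i=3: geometric 3.0414 vs commanded 4.3197 ⇒ slack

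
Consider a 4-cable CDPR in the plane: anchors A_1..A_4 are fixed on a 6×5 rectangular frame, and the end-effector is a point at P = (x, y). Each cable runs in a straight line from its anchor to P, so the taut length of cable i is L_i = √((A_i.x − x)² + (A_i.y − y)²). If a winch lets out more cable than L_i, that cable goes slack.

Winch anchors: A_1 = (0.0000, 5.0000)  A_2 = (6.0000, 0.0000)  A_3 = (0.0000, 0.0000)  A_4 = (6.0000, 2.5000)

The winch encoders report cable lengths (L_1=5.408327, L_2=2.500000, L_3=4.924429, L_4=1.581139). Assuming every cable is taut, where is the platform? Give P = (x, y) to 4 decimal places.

(4.5000, 2.0000)

expand ‖A_i−P‖²=L_i² and subtract eq 1 (k_i ≔ ‖A_i‖²−L_i²)
k_1 = 0.0000+25.0000−29.2500 = -4.2500
eq1−eq2 → [-12.0000  10.0000]·P = -34.0000
eq1−eq3 → [0.0000  10.0000]·P = 20.0000
eq1−eq4 → [-12.0000  5.0000]·P = -44.0000
2×2 solve → P = (4.5000, 2.0000)
check cable 4: ‖A_4−P‖² = 2.5000 ≈ L_4² = 2.5000 ✓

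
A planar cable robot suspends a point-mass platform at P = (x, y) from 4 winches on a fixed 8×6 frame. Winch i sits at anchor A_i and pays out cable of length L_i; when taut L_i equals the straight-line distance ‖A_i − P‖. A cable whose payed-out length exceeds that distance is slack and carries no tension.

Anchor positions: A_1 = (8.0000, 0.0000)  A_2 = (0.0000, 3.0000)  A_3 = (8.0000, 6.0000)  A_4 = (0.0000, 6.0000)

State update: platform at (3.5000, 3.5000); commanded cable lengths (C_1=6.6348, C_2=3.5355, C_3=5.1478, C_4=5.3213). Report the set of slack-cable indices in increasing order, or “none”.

1, 4

cable 1: √((4.5000)²+(-3.5000)²)=5.7009, C_1=6.6348: slack
cable 2: √((-3.5000)²+(-0.5000)²)=3.5355, C_2=3.5355: taut
cable 3: √((4.5000)²+(2.5000)²)=5.1478, C_3=5.1478: taut
cable 4: √((-3.5000)²+(2.5000)²)=4.3012, C_4=5.3213: slack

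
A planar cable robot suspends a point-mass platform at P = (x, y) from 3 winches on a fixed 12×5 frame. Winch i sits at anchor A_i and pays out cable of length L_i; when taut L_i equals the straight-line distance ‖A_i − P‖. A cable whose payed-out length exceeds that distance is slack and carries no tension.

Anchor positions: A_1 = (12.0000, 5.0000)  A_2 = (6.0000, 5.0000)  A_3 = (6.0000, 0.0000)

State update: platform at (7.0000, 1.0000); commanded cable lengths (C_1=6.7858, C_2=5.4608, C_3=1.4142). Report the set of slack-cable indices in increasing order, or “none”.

cable 1: √((5.0000)²+(4.0000)²)=6.4031, C_1=6.7858: slack
cable 2: √((-1.0000)²+(4.0000)²)=4.1231, C_2=5.4608: slack
cable 3: √((-1.0000)²+(-1.0000)²)=1.4142, C_3=1.4142: taut

1, 2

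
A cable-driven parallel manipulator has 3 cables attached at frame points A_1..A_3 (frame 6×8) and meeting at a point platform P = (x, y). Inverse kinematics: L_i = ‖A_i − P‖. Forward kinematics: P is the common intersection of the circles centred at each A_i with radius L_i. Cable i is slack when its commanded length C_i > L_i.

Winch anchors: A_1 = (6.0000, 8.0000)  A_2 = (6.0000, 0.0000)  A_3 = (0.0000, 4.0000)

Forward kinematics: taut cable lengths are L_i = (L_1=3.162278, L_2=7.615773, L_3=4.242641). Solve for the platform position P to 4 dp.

(3.0000, 7.0000)

expand ‖A_i−P‖²=L_i² and subtract eq 1 (q_i ≔ ‖A_i‖²−L_i²)
q_1 = 36.0000+64.0000−10.0000 = 90.0000
eq1−eq2 → [0.0000  16.0000]·P = 112.0000
eq1−eq3 → [12.0000  8.0000]·P = 92.0000
2×2 solve → P = (3.0000, 7.0000)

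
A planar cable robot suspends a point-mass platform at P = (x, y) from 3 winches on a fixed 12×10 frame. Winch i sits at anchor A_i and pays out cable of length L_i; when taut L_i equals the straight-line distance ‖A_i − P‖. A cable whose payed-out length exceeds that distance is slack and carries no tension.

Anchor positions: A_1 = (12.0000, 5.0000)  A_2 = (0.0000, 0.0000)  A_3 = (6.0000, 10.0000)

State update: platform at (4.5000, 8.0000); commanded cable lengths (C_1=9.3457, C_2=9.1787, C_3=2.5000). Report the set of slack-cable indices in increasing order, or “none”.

1

cable 1: L_1 = ‖A_1−P‖ = 8.0777;  C_1 = 9.3457 → slack
cable 2: L_2 = ‖A_2−P‖ = 9.1788;  C_2 = 9.1787 → taut
cable 3: L_3 = ‖A_3−P‖ = 2.5000;  C_3 = 2.5000 → taut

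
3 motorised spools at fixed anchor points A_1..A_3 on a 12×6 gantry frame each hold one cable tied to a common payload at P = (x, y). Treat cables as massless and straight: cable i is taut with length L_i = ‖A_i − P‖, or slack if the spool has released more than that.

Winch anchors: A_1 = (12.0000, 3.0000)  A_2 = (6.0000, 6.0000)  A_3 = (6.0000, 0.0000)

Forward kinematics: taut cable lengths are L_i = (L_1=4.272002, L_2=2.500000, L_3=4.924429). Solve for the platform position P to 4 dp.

(8.0000, 4.5000)

circle eqns → linear via eq_j − eq_1; set c_j = A_j·A_j − L_j²
c_1 = 144.0000+9.0000−18.2500 = 134.7500
12.0000·x − 6.0000·y = c_1−c_2 = 69.0000
12.0000·x + 6.0000·y = c_1−c_3 = 123.0000
solve first two rows → x=8.0000, y=4.5000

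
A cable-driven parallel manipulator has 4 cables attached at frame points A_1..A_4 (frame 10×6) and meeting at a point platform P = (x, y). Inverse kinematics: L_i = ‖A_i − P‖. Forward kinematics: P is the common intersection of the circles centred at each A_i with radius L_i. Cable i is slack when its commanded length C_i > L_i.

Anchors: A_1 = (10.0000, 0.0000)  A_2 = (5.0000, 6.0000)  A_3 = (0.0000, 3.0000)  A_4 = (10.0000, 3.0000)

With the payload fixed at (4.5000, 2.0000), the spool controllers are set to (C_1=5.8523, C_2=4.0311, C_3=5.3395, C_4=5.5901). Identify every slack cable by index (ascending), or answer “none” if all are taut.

i=1: geometric 5.8523 vs commanded 5.8523 ⇒ taut
i=2: geometric 4.0311 vs commanded 4.0311 ⇒ taut
i=3: geometric 4.6098 vs commanded 5.3395 ⇒ slack
i=4: geometric 5.5902 vs commanded 5.5901 ⇒ taut

3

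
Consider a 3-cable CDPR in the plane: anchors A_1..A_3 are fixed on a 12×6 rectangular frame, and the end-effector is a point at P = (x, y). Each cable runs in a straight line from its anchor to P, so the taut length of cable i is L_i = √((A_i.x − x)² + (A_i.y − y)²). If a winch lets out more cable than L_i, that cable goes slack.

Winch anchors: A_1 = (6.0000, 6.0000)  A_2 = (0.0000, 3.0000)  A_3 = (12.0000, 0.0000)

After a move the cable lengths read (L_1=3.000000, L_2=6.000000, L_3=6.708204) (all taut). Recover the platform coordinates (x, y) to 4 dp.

(6.0000, 3.0000)

each cable: (A_i−P)·(A_i−P) = L_i²; let q_i = ‖A_i‖²−L_i²
q_1 = 36.0000+36.0000−9.0000 = 63.0000
row 1: 12.0000x + 6.0000y = 90.0000  (q_2=-27.0000)
row 2: -12.0000x + 12.0000y = -36.0000  (q_3=99.0000)
Cramer on rows 1–2 → x = 6.0000, y = 3.0000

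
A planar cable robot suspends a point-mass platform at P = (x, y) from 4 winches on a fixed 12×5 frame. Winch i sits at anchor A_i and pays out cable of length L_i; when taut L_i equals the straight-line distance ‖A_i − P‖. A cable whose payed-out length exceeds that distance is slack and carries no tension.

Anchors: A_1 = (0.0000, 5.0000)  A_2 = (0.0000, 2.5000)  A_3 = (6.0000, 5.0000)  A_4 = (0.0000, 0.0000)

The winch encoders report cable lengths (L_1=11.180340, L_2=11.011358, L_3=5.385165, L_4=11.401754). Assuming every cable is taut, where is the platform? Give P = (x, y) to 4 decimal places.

each cable: (A_i−P)·(A_i−P) = L_i²; let k_i = ‖A_i‖²−L_i²
k_1 = 0.0000+25.0000−125.0000 = -100.0000
row 1: 0.0000x + 5.0000y = 15.0000  (k_2=-115.0000)
row 2: -12.0000x + 0.0000y = -132.0000  (k_3=32.0000)
row 3: 0.0000x + 10.0000y = 30.0000  (k_4=-130.0000)
Cramer on rows 1–2 → x = 11.0000, y = 3.0000
check cable 4: ‖A_4−P‖² = 130.0000 ≈ L_4² = 130.0000 ✓

(11.0000, 3.0000)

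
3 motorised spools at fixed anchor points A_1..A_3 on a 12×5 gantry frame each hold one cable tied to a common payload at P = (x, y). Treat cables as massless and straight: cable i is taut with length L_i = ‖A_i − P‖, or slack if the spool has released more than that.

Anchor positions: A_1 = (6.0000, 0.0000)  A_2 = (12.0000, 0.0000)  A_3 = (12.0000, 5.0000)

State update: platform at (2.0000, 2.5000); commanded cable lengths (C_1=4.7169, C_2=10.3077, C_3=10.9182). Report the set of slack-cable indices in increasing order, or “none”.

cable 1: L_1 = ‖A_1−P‖ = 4.7170;  C_1 = 4.7169 → taut
cable 2: L_2 = ‖A_2−P‖ = 10.3078;  C_2 = 10.3077 → taut
cable 3: L_3 = ‖A_3−P‖ = 10.3078;  C_3 = 10.9182 → slack

3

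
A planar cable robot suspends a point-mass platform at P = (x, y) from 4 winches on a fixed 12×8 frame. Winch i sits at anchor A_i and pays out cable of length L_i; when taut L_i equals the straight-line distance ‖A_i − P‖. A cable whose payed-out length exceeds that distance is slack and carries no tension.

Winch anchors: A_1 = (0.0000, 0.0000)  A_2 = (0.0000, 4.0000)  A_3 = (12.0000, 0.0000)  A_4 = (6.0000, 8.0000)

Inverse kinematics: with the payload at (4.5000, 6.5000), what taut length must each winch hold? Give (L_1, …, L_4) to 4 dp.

L_1 = √((0.0000−4.5000)² + (0.0000−6.5000)²) = 7.9057
L_2 = √((0.0000−4.5000)² + (4.0000−6.5000)²) = 5.1478
L_3 = √((12.0000−4.5000)² + (0.0000−6.5000)²) = 9.9247
L_4 = √((6.0000−4.5000)² + (8.0000−6.5000)²) = 2.1213

(7.9057, 5.1478, 9.9247, 2.1213)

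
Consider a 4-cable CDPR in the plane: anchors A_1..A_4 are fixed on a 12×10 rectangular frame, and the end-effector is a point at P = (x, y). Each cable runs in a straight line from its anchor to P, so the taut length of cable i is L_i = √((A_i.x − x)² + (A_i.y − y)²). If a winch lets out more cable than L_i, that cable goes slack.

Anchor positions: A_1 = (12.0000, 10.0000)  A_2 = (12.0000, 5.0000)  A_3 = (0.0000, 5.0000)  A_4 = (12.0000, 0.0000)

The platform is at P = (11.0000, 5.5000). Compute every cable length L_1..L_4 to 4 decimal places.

cable 1: Δx=1.0000, Δy=4.5000; L_1 = √(Δx²+Δy²) = 4.6098
cable 2: Δx=1.0000, Δy=-0.5000; L_2 = √(Δx²+Δy²) = 1.1180
cable 3: Δx=-11.0000, Δy=-0.5000; L_3 = √(Δx²+Δy²) = 11.0114
cable 4: Δx=1.0000, Δy=-5.5000; L_4 = √(Δx²+Δy²) = 5.5902

(4.6098, 1.1180, 11.0114, 5.5902)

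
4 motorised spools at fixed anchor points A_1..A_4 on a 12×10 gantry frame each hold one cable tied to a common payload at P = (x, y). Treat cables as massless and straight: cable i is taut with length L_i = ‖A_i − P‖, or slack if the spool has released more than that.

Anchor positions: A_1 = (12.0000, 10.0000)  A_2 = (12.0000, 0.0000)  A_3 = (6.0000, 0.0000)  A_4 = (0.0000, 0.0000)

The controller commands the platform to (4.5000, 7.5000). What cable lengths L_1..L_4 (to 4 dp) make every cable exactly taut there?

cable 1: Δx=7.5000, Δy=2.5000; L_1 = √(Δx²+Δy²) = 7.9057
cable 2: Δx=7.5000, Δy=-7.5000; L_2 = √(Δx²+Δy²) = 10.6066
cable 3: Δx=1.5000, Δy=-7.5000; L_3 = √(Δx²+Δy²) = 7.6485
cable 4: Δx=-4.5000, Δy=-7.5000; L_4 = √(Δx²+Δy²) = 8.7464

(7.9057, 10.6066, 7.6485, 8.7464)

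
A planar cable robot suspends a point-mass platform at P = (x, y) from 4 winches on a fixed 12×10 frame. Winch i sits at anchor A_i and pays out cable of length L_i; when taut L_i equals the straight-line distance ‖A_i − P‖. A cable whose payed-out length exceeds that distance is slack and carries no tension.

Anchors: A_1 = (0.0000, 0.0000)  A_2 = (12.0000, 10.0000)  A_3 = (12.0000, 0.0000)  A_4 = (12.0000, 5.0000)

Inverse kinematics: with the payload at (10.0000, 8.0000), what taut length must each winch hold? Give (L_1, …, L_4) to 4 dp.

L_1 = √((0.0000−10.0000)² + (0.0000−8.0000)²) = 12.8062
L_2 = √((12.0000−10.0000)² + (10.0000−8.0000)²) = 2.8284
L_3 = √((12.0000−10.0000)² + (0.0000−8.0000)²) = 8.2462
L_4 = √((12.0000−10.0000)² + (5.0000−8.0000)²) = 3.6056

(12.8062, 2.8284, 8.2462, 3.6056)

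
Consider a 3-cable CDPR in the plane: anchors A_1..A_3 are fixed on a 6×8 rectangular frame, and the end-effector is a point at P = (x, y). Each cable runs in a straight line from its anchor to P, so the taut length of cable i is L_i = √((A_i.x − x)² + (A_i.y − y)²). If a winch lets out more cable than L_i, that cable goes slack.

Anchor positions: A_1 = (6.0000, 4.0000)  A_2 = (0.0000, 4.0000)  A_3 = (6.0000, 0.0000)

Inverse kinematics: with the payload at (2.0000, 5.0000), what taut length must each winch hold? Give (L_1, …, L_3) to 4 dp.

(4.1231, 2.2361, 6.4031)

L_1 = √((6.0000−2.0000)² + (4.0000−5.0000)²) = 4.1231
L_2 = √((0.0000−2.0000)² + (4.0000−5.0000)²) = 2.2361
L_3 = √((6.0000−2.0000)² + (0.0000−5.0000)²) = 6.4031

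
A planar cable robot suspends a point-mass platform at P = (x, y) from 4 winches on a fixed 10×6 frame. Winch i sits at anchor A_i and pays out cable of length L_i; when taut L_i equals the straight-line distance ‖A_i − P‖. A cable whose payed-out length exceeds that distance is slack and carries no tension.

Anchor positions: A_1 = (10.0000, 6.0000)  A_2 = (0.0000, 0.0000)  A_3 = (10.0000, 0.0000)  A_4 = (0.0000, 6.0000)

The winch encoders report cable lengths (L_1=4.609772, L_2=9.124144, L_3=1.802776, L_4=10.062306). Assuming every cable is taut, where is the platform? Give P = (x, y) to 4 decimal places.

circle eqns → linear via eq_j − eq_1; set c_j = A_j·A_j − L_j²
c_1 = 100.0000+36.0000−21.2500 = 114.7500
20.0000·x + 12.0000·y = c_1−c_2 = 198.0000
0.0000·x + 12.0000·y = c_1−c_3 = 18.0000
20.0000·x + 0.0000·y = c_1−c_4 = 180.0000
solve first two rows → x=9.0000, y=1.5000
check cable 4: ‖A_4−P‖² = 101.2500 ≈ L_4² = 101.2500 ✓

(9.0000, 1.5000)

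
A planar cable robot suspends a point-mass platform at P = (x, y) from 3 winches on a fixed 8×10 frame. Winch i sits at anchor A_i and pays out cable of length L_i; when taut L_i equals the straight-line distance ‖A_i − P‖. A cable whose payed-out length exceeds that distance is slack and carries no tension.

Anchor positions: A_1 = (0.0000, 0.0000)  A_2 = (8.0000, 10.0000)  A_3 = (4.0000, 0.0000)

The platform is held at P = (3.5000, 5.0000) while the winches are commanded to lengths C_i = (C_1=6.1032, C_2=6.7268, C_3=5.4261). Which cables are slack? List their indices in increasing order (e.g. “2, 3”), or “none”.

3

cable 1: √((-3.5000)²+(-5.0000)²)=6.1033, C_1=6.1032: taut
cable 2: √((4.5000)²+(5.0000)²)=6.7268, C_2=6.7268: taut
cable 3: √((0.5000)²+(-5.0000)²)=5.0249, C_3=5.4261: slack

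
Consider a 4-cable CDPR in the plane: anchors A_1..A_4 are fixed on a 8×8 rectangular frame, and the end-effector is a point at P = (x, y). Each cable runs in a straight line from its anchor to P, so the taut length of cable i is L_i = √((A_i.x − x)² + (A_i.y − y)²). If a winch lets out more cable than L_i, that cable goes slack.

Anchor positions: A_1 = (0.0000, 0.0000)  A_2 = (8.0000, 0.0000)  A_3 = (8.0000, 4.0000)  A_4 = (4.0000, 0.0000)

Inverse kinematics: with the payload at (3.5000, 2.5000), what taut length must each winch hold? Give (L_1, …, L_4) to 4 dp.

(4.3012, 5.1478, 4.7434, 2.5495)

cable 1: Δx=-3.5000, Δy=-2.5000; L_1 = √(Δx²+Δy²) = 4.3012
cable 2: Δx=4.5000, Δy=-2.5000; L_2 = √(Δx²+Δy²) = 5.1478
cable 3: Δx=4.5000, Δy=1.5000; L_3 = √(Δx²+Δy²) = 4.7434
cable 4: Δx=0.5000, Δy=-2.5000; L_4 = √(Δx²+Δy²) = 2.5495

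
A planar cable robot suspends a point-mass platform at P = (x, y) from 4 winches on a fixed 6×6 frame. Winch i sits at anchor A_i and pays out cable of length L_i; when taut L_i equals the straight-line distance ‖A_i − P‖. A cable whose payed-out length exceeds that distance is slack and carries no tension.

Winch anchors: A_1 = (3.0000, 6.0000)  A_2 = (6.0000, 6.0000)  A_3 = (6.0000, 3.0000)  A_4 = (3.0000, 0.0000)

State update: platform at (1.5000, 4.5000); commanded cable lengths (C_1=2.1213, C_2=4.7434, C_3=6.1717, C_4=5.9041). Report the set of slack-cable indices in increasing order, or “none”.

3, 4

cable 1: √((1.5000)²+(1.5000)²)=2.1213, C_1=2.1213: taut
cable 2: √((4.5000)²+(1.5000)²)=4.7434, C_2=4.7434: taut
cable 3: √((4.5000)²+(-1.5000)²)=4.7434, C_3=6.1717: slack
cable 4: √((1.5000)²+(-4.5000)²)=4.7434, C_4=5.9041: slack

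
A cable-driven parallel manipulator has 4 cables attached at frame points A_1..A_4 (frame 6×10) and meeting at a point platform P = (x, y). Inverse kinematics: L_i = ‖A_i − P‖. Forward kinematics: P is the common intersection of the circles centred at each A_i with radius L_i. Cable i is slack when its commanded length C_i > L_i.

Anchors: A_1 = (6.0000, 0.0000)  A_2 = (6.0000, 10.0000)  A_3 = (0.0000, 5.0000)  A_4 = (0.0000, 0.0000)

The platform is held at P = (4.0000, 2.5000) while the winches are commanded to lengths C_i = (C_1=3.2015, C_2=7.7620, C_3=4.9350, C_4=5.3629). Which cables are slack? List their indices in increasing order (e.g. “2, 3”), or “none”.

cable 1: √((2.0000)²+(-2.5000)²)=3.2016, C_1=3.2015: taut
cable 2: √((2.0000)²+(7.5000)²)=7.7621, C_2=7.7620: taut
cable 3: √((-4.0000)²+(2.5000)²)=4.7170, C_3=4.9350: slack
cable 4: √((-4.0000)²+(-2.5000)²)=4.7170, C_4=5.3629: slack

3, 4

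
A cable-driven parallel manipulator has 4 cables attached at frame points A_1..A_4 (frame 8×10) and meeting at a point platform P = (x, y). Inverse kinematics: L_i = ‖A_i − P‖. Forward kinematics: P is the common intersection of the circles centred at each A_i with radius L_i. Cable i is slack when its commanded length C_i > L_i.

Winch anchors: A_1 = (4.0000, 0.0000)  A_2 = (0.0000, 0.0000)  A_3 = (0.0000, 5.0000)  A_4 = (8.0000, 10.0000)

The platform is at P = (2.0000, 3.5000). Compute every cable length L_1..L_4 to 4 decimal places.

L_1 = √((4.0000−2.0000)² + (0.0000−3.5000)²) = 4.0311
L_2 = √((0.0000−2.0000)² + (0.0000−3.5000)²) = 4.0311
L_3 = √((0.0000−2.0000)² + (5.0000−3.5000)²) = 2.5000
L_4 = √((8.0000−2.0000)² + (10.0000−3.5000)²) = 8.8459

(4.0311, 4.0311, 2.5000, 8.8459)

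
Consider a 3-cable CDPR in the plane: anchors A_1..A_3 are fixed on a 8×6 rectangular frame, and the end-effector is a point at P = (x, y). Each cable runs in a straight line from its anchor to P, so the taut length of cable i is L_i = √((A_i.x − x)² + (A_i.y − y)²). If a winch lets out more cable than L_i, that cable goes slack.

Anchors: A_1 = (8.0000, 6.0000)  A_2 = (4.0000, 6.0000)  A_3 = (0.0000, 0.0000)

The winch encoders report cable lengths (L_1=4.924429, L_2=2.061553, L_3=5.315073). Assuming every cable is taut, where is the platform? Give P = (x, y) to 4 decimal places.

expand ‖A_i−P‖²=L_i² and subtract eq 1 (k_i ≔ ‖A_i‖²−L_i²)
k_1 = 64.0000+36.0000−24.2500 = 75.7500
eq1−eq2 → [8.0000  0.0000]·P = 28.0000
eq1−eq3 → [16.0000  12.0000]·P = 104.0000
2×2 solve → P = (3.5000, 4.0000)

(3.5000, 4.0000)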